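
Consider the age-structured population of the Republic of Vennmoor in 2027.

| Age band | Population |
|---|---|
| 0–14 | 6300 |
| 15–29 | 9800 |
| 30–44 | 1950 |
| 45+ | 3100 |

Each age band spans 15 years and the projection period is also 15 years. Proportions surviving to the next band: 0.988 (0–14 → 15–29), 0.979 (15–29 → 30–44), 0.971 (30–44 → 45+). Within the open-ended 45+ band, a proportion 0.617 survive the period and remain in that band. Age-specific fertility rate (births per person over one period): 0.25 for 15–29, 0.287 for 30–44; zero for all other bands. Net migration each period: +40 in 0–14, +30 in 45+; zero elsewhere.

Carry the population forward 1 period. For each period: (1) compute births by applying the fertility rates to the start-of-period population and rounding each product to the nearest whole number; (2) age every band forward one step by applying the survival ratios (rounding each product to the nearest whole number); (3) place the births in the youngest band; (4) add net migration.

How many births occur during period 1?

[period 1]
Births: 9800 * 0.25 = 2450, 1950 * 0.287 = 560 ⇒ total 3010
15–29: 6300 * 0.988 = 6224
30–44: 9800 * 0.979 = 9594
45+: 1950 * 0.971 + 3100 * 0.617 = 1893 + 1913 = 3806
Net migration: 0–14 + 40 → 3050; 45+ + 30 → 3836
Population now: 0–14=3050, 15–29=6224, 30–44=9594, 45+=3836

3010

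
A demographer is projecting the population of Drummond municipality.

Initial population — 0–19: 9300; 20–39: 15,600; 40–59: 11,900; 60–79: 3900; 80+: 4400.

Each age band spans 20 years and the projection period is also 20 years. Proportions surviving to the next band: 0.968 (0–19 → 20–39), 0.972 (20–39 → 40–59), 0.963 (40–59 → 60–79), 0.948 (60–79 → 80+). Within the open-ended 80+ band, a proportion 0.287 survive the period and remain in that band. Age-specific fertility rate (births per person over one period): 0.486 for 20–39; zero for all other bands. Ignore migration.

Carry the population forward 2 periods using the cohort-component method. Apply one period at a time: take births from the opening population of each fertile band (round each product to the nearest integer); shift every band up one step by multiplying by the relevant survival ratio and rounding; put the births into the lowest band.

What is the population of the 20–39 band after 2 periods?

(Groups numbered youngest = 1 to oldest = 5.)
Period 1:
Births: 15600 × 0.486 = 7582
Group 2: 9300 × 0.968 = 9002
Group 3: 15600 × 0.972 = 15163
Group 4: 11900 × 0.963 = 11460
Group 5: 3900 × 0.948 + 4400 × 0.287 = 3697 + 1263 = 4960
→ [7582, 9002, 15163, 11460, 4960]
Period 2:
Births: 9002 × 0.486 = 4375
Group 2: 7582 × 0.968 = 7339
Group 3: 9002 × 0.972 = 8750
Group 4: 15163 × 0.963 = 14602
Group 5: 11460 × 0.948 + 4960 × 0.287 = 10864 + 1424 = 12288
→ [4375, 7339, 8750, 14602, 12288]

7339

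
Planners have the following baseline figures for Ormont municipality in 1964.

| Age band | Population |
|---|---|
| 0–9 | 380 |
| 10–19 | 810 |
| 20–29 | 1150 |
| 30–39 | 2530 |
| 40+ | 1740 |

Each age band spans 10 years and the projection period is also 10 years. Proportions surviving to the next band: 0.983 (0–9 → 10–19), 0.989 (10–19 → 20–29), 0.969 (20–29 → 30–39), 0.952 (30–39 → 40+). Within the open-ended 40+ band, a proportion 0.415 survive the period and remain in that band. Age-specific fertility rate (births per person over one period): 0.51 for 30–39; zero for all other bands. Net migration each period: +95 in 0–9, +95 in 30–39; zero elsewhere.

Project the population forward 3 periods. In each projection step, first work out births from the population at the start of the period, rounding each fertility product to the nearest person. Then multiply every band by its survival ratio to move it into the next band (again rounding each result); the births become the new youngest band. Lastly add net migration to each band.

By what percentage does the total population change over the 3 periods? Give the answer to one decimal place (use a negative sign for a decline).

-26.1

— Period 1 —
Births: 2530 × 0.51 = 1290
10–19: 380 × 0.983 = 374
20–29: 810 × 0.989 = 801
30–39: 1150 × 0.969 = 1114
40+: 2530 × 0.952 + 1740 × 0.415 = 2409 + 722 = 3131
Net migration: 0–9 + 95 → 1385; 30–39 + 95 → 1209
Population now: 0–9=1385, 10–19=374, 20–29=801, 30–39=1209, 40+=3131
— Period 2 —
Births: 1209 × 0.51 = 617
10–19: 1385 × 0.983 = 1361
20–29: 374 × 0.989 = 370
30–39: 801 × 0.969 = 776
40+: 1209 × 0.952 + 3131 × 0.415 = 1151 + 1299 = 2450
Net migration: 0–9 + 95 → 712; 30–39 + 95 → 871
Population now: 0–9=712, 10–19=1361, 20–29=370, 30–39=871, 40+=2450
— Period 3 —
Births: 871 × 0.51 = 444
10–19: 712 × 0.983 = 700
20–29: 1361 × 0.989 = 1346
30–39: 370 × 0.969 = 359
40+: 871 × 0.952 + 2450 × 0.415 = 829 + 1017 = 1846
Net migration: 0–9 + 95 → 539; 30–39 + 95 → 454
Population now: 0–9=539, 10–19=700, 20–29=1346, 30–39=454, 40+=1846
Total: 6610 → 4885; change = -1725; percentage change = -26.1%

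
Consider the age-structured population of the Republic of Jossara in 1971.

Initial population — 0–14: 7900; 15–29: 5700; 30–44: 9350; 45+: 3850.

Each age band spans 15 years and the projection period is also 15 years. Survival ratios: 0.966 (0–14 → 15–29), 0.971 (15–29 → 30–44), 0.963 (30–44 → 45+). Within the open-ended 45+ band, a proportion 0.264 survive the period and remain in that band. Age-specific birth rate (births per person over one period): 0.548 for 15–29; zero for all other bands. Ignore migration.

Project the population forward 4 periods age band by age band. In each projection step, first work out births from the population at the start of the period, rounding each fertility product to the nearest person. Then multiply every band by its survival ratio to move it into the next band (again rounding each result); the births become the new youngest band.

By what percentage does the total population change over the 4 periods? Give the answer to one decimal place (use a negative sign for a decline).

Let group 1 be 0–14 through group 4 = 45+.
After projecting period 1:
Births: 5700 * 0.548 = 3124
Group 2: 7900 * 0.966 = 7631
Group 3: 5700 * 0.971 = 5535
Group 4: 9350 * 0.963 + 3850 * 0.264 = 9004 + 1016 = 10020
→ [3124, 7631, 5535, 10020]
After projecting period 2:
Births: 7631 * 0.548 = 4182
Group 2: 3124 * 0.966 = 3018
Group 3: 7631 * 0.971 = 7410
Group 4: 5535 * 0.963 + 10020 * 0.264 = 5330 + 2645 = 7975
→ [4182, 3018, 7410, 7975]
After projecting period 3:
Births: 3018 * 0.548 = 1654
Group 2: 4182 * 0.966 = 4040
Group 3: 3018 * 0.971 = 2930
Group 4: 7410 * 0.963 + 7975 * 0.264 = 7136 + 2105 = 9241
→ [1654, 4040, 2930, 9241]
After projecting period 4:
Births: 4040 * 0.548 = 2214
Group 2: 1654 * 0.966 = 1598
Group 3: 4040 * 0.971 = 3923
Group 4: 2930 * 0.963 + 9241 * 0.264 = 2822 + 2440 = 5262
→ [2214, 1598, 3923, 5262]
Total: 26800 → 12997; change = -13803; percentage change = -51.5%

-51.5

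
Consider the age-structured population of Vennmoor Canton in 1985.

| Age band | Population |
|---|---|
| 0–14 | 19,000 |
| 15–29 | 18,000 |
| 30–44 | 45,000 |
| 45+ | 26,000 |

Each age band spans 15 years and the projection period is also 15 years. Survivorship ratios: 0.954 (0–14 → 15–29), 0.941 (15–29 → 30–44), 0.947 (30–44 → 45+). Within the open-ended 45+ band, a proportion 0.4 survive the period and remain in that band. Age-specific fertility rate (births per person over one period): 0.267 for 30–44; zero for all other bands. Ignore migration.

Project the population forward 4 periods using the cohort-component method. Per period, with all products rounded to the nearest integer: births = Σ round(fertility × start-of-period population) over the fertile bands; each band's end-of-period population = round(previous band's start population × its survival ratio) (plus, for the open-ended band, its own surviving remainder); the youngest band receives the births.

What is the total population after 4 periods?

33918

(Bands numbered youngest = 1 to oldest = 4.)
Period 1:
Births: 45000 * 0.267 = 12015
Band 2: 19000 * 0.954 = 18126
Band 3: 18000 * 0.941 = 16938
Band 4: 45000 * 0.947 + 26000 * 0.4 = 42615 + 10400 = 53015
Population now: 0–14=12015, 15–29=18126, 30–44=16938, 45+=53015
Period 2:
Births: 16938 * 0.267 = 4522
Band 2: 12015 * 0.954 = 11462
Band 3: 18126 * 0.941 = 17057
Band 4: 16938 * 0.947 + 53015 * 0.4 = 16040 + 21206 = 37246
Population now: 0–14=4522, 15–29=11462, 30–44=17057, 45+=37246
Period 3:
Births: 17057 * 0.267 = 4554
Band 2: 4522 * 0.954 = 4314
Band 3: 11462 * 0.941 = 10786
Band 4: 17057 * 0.947 + 37246 * 0.4 = 16153 + 14898 = 31051
Population now: 0–14=4554, 15–29=4314, 30–44=10786, 45+=31051
Period 4:
Births: 10786 * 0.267 = 2880
Band 2: 4554 * 0.954 = 4345
Band 3: 4314 * 0.941 = 4059
Band 4: 10786 * 0.947 + 31051 * 0.4 = 10214 + 12420 = 22634
Population now: 0–14=2880, 15–29=4345, 30–44=4059, 45+=22634
Total after period 4: 2880 + 4345 + 4059 + 22634 = 33918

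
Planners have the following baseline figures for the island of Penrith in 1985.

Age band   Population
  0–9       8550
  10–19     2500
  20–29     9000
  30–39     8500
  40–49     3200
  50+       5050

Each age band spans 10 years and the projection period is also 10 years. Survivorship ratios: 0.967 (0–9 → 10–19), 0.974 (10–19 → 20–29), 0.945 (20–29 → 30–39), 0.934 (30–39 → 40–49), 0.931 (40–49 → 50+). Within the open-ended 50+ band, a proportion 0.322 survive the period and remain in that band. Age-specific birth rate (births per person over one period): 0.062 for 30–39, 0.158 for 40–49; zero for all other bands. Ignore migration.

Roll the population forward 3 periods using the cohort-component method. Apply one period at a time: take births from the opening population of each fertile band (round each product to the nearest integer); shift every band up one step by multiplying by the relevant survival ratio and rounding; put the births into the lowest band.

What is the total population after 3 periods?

Period 1:
Births: 8500 × 0.062 = 527  |  3200 × 0.158 = 506 ⇒ total 1033
10–19: 8550 × 0.967 = 8268
20–29: 2500 × 0.974 = 2435
30–39: 9000 × 0.945 = 8505
40–49: 8500 × 0.934 = 7939
50+: 3200 × 0.931 + 5050 × 0.322 = 2979 + 1626 = 4605
Population now: 0–9=1033, 10–19=8268, 20–29=2435, 30–39=8505, 40–49=7939, 50+=4605
Period 2:
Births: 8505 × 0.062 = 527  |  7939 × 0.158 = 1254 ⇒ total 1781
10–19: 1033 × 0.967 = 999
20–29: 8268 × 0.974 = 8053
30–39: 2435 × 0.945 = 2301
40–49: 8505 × 0.934 = 7944
50+: 7939 × 0.931 + 4605 × 0.322 = 7391 + 1483 = 8874
Population now: 0–9=1781, 10–19=999, 20–29=8053, 30–39=2301, 40–49=7944, 50+=8874
Period 3:
Births: 2301 × 0.062 = 143  |  7944 × 0.158 = 1255 ⇒ total 1398
10–19: 1781 × 0.967 = 1722
20–29: 999 × 0.974 = 973
30–39: 8053 × 0.945 = 7610
40–49: 2301 × 0.934 = 2149
50+: 7944 × 0.931 + 8874 × 0.322 = 7396 + 2857 = 10253
Population now: 0–9=1398, 10–19=1722, 20–29=973, 30–39=7610, 40–49=2149, 50+=10253
Total after period 3: 1398 + 1722 + 973 + 7610 + 2149 + 10253 = 24105

24105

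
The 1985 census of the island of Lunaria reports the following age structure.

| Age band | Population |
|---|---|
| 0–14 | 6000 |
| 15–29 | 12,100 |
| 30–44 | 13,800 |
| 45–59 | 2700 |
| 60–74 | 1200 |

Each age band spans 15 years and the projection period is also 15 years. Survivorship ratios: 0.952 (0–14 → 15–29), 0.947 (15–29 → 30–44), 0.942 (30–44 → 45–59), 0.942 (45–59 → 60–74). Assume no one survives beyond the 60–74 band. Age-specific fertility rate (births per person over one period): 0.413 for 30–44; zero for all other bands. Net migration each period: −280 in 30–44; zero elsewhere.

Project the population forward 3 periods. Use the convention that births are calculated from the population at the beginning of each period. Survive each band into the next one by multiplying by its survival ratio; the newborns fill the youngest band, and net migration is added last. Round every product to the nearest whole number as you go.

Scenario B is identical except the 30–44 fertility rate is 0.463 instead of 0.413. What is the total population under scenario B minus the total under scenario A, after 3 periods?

— Period 1 —
Births: 13800 × 0.413 = 5699
15–29: 6000 × 0.952 = 5712
30–44: 12100 × 0.947 = 11459
45–59: 13800 × 0.942 = 13000
60–74: 2700 × 0.942 = 2543
Net migration: 30–44 − 280 → 11179
Population now: 0–14=5699, 15–29=5712, 30–44=11179, 45–59=13000, 60–74=2543
— Period 2 —
Births: 11179 × 0.413 = 4617
15–29: 5699 × 0.952 = 5425
30–44: 5712 × 0.947 = 5409
45–59: 11179 × 0.942 = 10531
60–74: 13000 × 0.942 = 12246
Net migration: 30–44 − 280 → 5129
Population now: 0–14=4617, 15–29=5425, 30–44=5129, 45–59=10531, 60–74=12246
— Period 3 —
Births: 5129 × 0.413 = 2118
15–29: 4617 × 0.952 = 4395
30–44: 5425 × 0.947 = 5137
45–59: 5129 × 0.942 = 4832
60–74: 10531 × 0.942 = 9920
Net migration: 30–44 − 280 → 4857
Population now: 0–14=2118, 15–29=4395, 30–44=4857, 45–59=4832, 60–74=9920
Scenario A total after 3 periods: 26122
Scenario B projection —
— Period 1 —
Births: 13800 × 0.463 = 6389
15–29: 6000 × 0.952 = 5712
30–44: 12100 × 0.947 = 11459
45–59: 13800 × 0.942 = 13000
60–74: 2700 × 0.942 = 2543
Net migration: 30–44 − 280 → 11179
Population now: 0–14=6389, 15–29=5712, 30–44=11179, 45–59=13000, 60–74=2543
— Period 2 —
Births: 11179 × 0.463 = 5176
15–29: 6389 × 0.952 = 6082
30–44: 5712 × 0.947 = 5409
45–59: 11179 × 0.942 = 10531
60–74: 13000 × 0.942 = 12246
Net migration: 30–44 − 280 → 5129
Population now: 0–14=5176, 15–29=6082, 30–44=5129, 45–59=10531, 60–74=12246
— Period 3 —
Births: 5129 × 0.463 = 2375
15–29: 5176 × 0.952 = 4928
30–44: 6082 × 0.947 = 5760
45–59: 5129 × 0.942 = 4832
60–74: 10531 × 0.942 = 9920
Net migration: 30–44 − 280 → 5480
Population now: 0–14=2375, 15–29=4928, 30–44=5480, 45–59=4832, 60–74=9920
Scenario B total after 3 periods: 27535
Difference B − A = 27535 − 26122 = 1413

1413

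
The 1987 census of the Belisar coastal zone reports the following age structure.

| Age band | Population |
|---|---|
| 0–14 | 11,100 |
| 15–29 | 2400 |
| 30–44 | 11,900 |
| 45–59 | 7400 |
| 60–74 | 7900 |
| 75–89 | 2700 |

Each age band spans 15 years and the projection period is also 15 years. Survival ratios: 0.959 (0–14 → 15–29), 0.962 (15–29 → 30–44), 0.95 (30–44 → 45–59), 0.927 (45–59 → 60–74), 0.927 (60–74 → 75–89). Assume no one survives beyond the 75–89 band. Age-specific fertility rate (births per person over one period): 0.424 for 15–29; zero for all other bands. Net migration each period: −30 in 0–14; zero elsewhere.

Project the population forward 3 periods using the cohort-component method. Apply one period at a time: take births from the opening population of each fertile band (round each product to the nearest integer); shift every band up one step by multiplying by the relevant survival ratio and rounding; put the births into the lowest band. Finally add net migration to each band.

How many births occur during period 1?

Let group 1 be 0–14 through group 6 = 75–89.
[period 1]
Births: 2400 × 0.424 = 1018
Group 2: 11100 × 0.959 = 10645
Group 3: 2400 × 0.962 = 2309
Group 4: 11900 × 0.95 = 11305
Group 5: 7400 × 0.927 = 6860
Group 6: 7900 × 0.927 = 7323
Net migration: Group 1 − 30 → 988
End of period: [988, 10645, 2309, 11305, 6860, 7323]

1018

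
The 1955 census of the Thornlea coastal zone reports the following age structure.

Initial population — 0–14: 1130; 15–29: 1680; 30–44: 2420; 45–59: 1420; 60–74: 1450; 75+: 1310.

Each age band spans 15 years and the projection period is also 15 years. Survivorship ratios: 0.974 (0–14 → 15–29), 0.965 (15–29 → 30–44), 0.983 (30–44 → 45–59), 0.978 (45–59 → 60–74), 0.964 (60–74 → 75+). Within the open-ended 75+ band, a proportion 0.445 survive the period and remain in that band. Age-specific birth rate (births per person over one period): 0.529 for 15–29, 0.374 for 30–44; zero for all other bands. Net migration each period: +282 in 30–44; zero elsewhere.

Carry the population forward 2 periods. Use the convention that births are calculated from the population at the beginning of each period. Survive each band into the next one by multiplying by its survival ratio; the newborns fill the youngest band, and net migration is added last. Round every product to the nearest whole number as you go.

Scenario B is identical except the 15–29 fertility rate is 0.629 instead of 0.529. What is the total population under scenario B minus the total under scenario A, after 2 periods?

275

After projecting period 1:
Births: 1680 × 0.529 = 889, 2420 × 0.374 = 905 ⇒ total 1794
15–29: 1130 × 0.974 = 1101
30–44: 1680 × 0.965 = 1621
45–59: 2420 × 0.983 = 2379
60–74: 1420 × 0.978 = 1389
75+: 1450 × 0.964 + 1310 × 0.445 = 1398 + 583 = 1981
Net migration: 30–44 + 282 → 1903
→ [1794, 1101, 1903, 2379, 1389, 1981]
After projecting period 2:
Births: 1101 × 0.529 = 582, 1903 × 0.374 = 712 ⇒ total 1294
15–29: 1794 × 0.974 = 1747
30–44: 1101 × 0.965 = 1062
45–59: 1903 × 0.983 = 1871
60–74: 2379 × 0.978 = 2327
75+: 1389 × 0.964 + 1981 × 0.445 = 1339 + 882 = 2221
Net migration: 30–44 + 282 → 1344
→ [1294, 1747, 1344, 1871, 2327, 2221]
Scenario A total after 2 periods: 10804
Scenario B projection —
After projecting period 1:
Births: 1680 × 0.629 = 1057, 2420 × 0.374 = 905 ⇒ total 1962
15–29: 1130 × 0.974 = 1101
30–44: 1680 × 0.965 = 1621
45–59: 2420 × 0.983 = 2379
60–74: 1420 × 0.978 = 1389
75+: 1450 × 0.964 + 1310 × 0.445 = 1398 + 583 = 1981
Net migration: 30–44 + 282 → 1903
→ [1962, 1101, 1903, 2379, 1389, 1981]
After projecting period 2:
Births: 1101 × 0.629 = 693, 1903 × 0.374 = 712 ⇒ total 1405
15–29: 1962 × 0.974 = 1911
30–44: 1101 × 0.965 = 1062
45–59: 1903 × 0.983 = 1871
60–74: 2379 × 0.978 = 2327
75+: 1389 × 0.964 + 1981 × 0.445 = 1339 + 882 = 2221
Net migration: 30–44 + 282 → 1344
→ [1405, 1911, 1344, 1871, 2327, 2221]
Scenario B total after 2 periods: 11079
Difference B − A = 11079 − 10804 = 275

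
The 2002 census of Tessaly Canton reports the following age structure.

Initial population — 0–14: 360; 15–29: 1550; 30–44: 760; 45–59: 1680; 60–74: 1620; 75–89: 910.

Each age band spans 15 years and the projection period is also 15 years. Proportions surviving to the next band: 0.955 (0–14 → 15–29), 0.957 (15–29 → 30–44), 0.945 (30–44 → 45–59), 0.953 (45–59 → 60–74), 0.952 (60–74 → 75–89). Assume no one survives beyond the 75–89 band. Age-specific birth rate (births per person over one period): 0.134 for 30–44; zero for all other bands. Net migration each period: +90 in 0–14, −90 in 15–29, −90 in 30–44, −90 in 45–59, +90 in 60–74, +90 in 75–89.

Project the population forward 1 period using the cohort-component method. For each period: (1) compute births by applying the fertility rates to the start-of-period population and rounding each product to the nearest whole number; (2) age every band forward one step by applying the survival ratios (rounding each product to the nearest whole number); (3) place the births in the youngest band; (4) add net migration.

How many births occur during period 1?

102

Period 1:
Births: 760 × 0.134 = 102
15–29: 360 × 0.955 = 344
30–44: 1550 × 0.957 = 1483
45–59: 760 × 0.945 = 718
60–74: 1680 × 0.953 = 1601
75–89: 1620 × 0.952 = 1542
Net migration: 0–14 + 90 → 192; 15–29 − 90 → 254; 30–44 − 90 → 1393; 45–59 − 90 → 628; 60–74 + 90 → 1691; 75–89 + 90 → 1632
Giving 192 / 254 / 1393 / 628 / 1691 / 1632.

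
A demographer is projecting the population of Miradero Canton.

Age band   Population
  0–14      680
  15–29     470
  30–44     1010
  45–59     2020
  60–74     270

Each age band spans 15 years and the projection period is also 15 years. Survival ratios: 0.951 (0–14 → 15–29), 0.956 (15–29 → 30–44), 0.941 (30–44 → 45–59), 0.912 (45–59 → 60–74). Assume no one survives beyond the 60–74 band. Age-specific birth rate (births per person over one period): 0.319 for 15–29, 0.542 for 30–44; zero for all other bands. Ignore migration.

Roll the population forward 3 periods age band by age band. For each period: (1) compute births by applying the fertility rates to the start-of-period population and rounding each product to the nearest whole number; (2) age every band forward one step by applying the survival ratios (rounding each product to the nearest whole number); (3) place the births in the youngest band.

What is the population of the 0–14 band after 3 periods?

546

After projecting period 1:
Births: 470 * 0.319 = 150, 1010 * 0.542 = 547 → total 697
15–29: 680 * 0.951 = 647
30–44: 470 * 0.956 = 449
45–59: 1010 * 0.941 = 950
60–74: 2020 * 0.912 = 1842
Population now: 0–14=697, 15–29=647, 30–44=449, 45–59=950, 60–74=1842
After projecting period 2:
Births: 647 * 0.319 = 206, 449 * 0.542 = 243 → total 449
15–29: 697 * 0.951 = 663
30–44: 647 * 0.956 = 619
45–59: 449 * 0.941 = 423
60–74: 950 * 0.912 = 866
Population now: 0–14=449, 15–29=663, 30–44=619, 45–59=423, 60–74=866
After projecting period 3:
Births: 663 * 0.319 = 211, 619 * 0.542 = 335 → total 546
15–29: 449 * 0.951 = 427
30–44: 663 * 0.956 = 634
45–59: 619 * 0.941 = 582
60–74: 423 * 0.912 = 386
Population now: 0–14=546, 15–29=427, 30–44=634, 45–59=582, 60–74=386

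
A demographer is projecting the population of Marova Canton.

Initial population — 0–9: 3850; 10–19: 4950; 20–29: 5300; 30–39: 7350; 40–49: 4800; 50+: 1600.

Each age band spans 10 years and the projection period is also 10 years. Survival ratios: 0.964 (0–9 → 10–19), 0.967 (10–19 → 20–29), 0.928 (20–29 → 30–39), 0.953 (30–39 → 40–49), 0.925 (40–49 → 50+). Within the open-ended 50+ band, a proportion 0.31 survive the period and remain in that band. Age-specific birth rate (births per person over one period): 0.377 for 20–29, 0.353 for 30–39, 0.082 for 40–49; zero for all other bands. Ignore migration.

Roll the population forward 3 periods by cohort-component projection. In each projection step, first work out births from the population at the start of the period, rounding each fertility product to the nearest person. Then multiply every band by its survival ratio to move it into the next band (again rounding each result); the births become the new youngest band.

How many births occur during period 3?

Call the groups 1 to 6, youngest first.
After projecting period 1:
Births: 5300 × 0.377 = 1998  |  7350 × 0.353 = 2595  |  4800 × 0.082 = 394 → 4987
Group 2: 3850 × 0.964 = 3711
Group 3: 4950 × 0.967 = 4787
Group 4: 5300 × 0.928 = 4918
Group 5: 7350 × 0.953 = 7005
Group 6: 4800 × 0.925 + 1600 × 0.31 = 4440 + 496 = 4936
→ [4987, 3711, 4787, 4918, 7005, 4936]
After projecting period 2:
Births: 4787 × 0.377 = 1805  |  4918 × 0.353 = 1736  |  7005 × 0.082 = 574 → 4115
Group 2: 4987 × 0.964 = 4807
Group 3: 3711 × 0.967 = 3589
Group 4: 4787 × 0.928 = 4442
Group 5: 4918 × 0.953 = 4687
Group 6: 7005 × 0.925 + 4936 × 0.31 = 6480 + 1530 = 8010
→ [4115, 4807, 3589, 4442, 4687, 8010]
After projecting period 3:
Births: 3589 × 0.377 = 1353  |  4442 × 0.353 = 1568  |  4687 × 0.082 = 384 → 3305
Group 2: 4115 × 0.964 = 3967
Group 3: 4807 × 0.967 = 4648
Group 4: 3589 × 0.928 = 3331
Group 5: 4442 × 0.953 = 4233
Group 6: 4687 × 0.925 + 8010 × 0.31 = 4335 + 2483 = 6818
→ [3305, 3967, 4648, 3331, 4233, 6818]

3305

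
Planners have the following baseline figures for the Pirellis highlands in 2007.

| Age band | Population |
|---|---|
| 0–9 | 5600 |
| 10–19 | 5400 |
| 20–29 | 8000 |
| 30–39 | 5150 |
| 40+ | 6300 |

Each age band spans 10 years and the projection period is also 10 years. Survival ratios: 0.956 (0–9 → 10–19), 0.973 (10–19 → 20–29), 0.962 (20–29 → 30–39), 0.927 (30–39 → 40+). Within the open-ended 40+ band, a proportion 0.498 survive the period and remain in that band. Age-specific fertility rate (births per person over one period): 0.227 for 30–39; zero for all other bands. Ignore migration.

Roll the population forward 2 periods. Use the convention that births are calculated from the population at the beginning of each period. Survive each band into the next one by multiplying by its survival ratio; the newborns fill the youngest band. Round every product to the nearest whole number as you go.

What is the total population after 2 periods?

Numbering the bands 1..5 from youngest to oldest:
Period 1:
Births: 5150 × 0.227 = 1169
Band 2: 5600 × 0.956 = 5354
Band 3: 5400 × 0.973 = 5254
Band 4: 8000 × 0.962 = 7696
Band 5: 5150 × 0.927 + 6300 × 0.498 = 4774 + 3137 = 7911
Giving 1169 / 5354 / 5254 / 7696 / 7911.
Period 2:
Births: 7696 × 0.227 = 1747
Band 2: 1169 × 0.956 = 1118
Band 3: 5354 × 0.973 = 5209
Band 4: 5254 × 0.962 = 5054
Band 5: 7696 × 0.927 + 7911 × 0.498 = 7134 + 3940 = 11074
Giving 1747 / 1118 / 5209 / 5054 / 11074.
Total after period 2: 1747 + 1118 + 5209 + 5054 + 11074 = 24202

24202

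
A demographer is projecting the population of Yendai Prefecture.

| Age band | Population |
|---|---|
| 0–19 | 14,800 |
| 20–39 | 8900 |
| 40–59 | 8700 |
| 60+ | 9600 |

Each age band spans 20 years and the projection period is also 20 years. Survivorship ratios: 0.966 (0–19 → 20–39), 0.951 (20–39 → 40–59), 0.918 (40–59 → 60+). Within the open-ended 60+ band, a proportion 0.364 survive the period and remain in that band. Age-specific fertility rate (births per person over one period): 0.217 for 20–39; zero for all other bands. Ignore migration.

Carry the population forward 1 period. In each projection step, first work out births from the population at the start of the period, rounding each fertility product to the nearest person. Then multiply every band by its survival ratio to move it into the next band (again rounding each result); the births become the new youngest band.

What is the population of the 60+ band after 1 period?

Numbering the bands 1..4 from youngest to oldest:
After projecting period 1:
Births: 8900 × 0.217 = 1931
Band 2: 14800 × 0.966 = 14297
Band 3: 8900 × 0.951 = 8464
Band 4: 8700 × 0.918 + 9600 × 0.364 = 7987 + 3494 = 11481
→ [1931, 14297, 8464, 11481]

11481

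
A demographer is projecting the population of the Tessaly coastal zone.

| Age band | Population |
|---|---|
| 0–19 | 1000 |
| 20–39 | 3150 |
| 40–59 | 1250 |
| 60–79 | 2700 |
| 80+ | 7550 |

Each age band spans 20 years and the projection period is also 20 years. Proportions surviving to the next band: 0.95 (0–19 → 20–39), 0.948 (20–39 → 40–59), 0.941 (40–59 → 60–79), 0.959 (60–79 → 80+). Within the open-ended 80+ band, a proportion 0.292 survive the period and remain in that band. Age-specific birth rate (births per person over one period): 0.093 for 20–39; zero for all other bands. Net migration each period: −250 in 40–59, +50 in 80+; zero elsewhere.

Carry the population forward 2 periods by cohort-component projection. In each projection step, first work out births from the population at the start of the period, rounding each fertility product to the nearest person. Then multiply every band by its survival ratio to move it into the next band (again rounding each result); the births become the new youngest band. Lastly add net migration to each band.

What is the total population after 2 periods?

6184

Period 1.
Births: 3150 * 0.093 = 293
20–39: 1000 * 0.95 = 950
40–59: 3150 * 0.948 = 2986
60–79: 1250 * 0.941 = 1176
80+: 2700 * 0.959 + 7550 * 0.292 = 2589 + 2205 = 4794
Net migration: 40–59 − 250 → 2736; 80+ + 50 → 4844
End of period: [293, 950, 2736, 1176, 4844]
Period 2.
Births: 950 * 0.093 = 88
20–39: 293 * 0.95 = 278
40–59: 950 * 0.948 = 901
60–79: 2736 * 0.941 = 2575
80+: 1176 * 0.959 + 4844 * 0.292 = 1128 + 1414 = 2542
Net migration: 40–59 − 250 → 651; 80+ + 50 → 2592
End of period: [88, 278, 651, 2575, 2592]
Total after period 2: 88 + 278 + 651 + 2575 + 2592 = 6184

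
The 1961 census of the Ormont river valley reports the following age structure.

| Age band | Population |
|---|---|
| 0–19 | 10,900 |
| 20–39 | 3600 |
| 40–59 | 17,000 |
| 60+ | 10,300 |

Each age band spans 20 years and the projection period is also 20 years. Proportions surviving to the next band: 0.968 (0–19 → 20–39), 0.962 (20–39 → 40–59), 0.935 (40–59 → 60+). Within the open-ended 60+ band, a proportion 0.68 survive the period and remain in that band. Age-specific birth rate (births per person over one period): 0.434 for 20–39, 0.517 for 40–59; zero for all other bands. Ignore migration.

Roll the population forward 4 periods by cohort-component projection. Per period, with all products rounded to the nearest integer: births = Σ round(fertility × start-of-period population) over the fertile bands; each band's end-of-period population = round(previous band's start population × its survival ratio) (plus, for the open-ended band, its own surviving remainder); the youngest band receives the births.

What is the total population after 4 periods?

47042

[period 1]
Births: 3600 × 0.434 = 1562, 17000 × 0.517 = 8789 — total 10351
20–39: 10900 × 0.968 = 10551
40–59: 3600 × 0.962 = 3463
60+: 17000 × 0.935 + 10300 × 0.68 = 15895 + 7004 = 22899
End of period: [10351, 10551, 3463, 22899]
[period 2]
Births: 10551 × 0.434 = 4579, 3463 × 0.517 = 1790 — total 6369
20–39: 10351 × 0.968 = 10020
40–59: 10551 × 0.962 = 10150
60+: 3463 × 0.935 + 22899 × 0.68 = 3238 + 15571 = 18809
End of period: [6369, 10020, 10150, 18809]
[period 3]
Births: 10020 × 0.434 = 4349, 10150 × 0.517 = 5248 — total 9597
20–39: 6369 × 0.968 = 6165
40–59: 10020 × 0.962 = 9639
60+: 10150 × 0.935 + 18809 × 0.68 = 9490 + 12790 = 22280
End of period: [9597, 6165, 9639, 22280]
[period 4]
Births: 6165 × 0.434 = 2676, 9639 × 0.517 = 4983 — total 7659
20–39: 9597 × 0.968 = 9290
40–59: 6165 × 0.962 = 5931
60+: 9639 × 0.935 + 22280 × 0.68 = 9012 + 15150 = 24162
End of period: [7659, 9290, 5931, 24162]
Total after period 4: 7659 + 9290 + 5931 + 24162 = 47042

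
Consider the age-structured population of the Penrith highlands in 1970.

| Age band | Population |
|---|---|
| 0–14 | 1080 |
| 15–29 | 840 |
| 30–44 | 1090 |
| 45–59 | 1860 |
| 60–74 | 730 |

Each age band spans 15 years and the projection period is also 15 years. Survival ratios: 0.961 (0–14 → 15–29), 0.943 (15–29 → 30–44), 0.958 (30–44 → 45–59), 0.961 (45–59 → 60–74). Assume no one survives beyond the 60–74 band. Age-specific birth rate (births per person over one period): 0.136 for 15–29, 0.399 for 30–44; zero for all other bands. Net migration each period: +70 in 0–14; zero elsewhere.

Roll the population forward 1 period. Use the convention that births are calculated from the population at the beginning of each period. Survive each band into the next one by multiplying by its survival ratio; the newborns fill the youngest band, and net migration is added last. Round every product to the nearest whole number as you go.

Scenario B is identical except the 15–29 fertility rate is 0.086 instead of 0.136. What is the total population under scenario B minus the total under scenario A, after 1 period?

-42

Call the groups 1 to 5, youngest first.
— Period 1 —
Births: 840 * 0.136 = 114, 1090 * 0.399 = 435 ⇒ total 549
Group 2: 1080 * 0.961 = 1038
Group 3: 840 * 0.943 = 792
Group 4: 1090 * 0.958 = 1044
Group 5: 1860 * 0.961 = 1787
Net migration: Group 1 + 70 → 619
Population now: 0–14=619, 15–29=1038, 30–44=792, 45–59=1044, 60–74=1787
Scenario A total after 1 period: 5280
Scenario B projection —
— Period 1 —
Births: 840 * 0.086 = 72, 1090 * 0.399 = 435 ⇒ total 507
Group 2: 1080 * 0.961 = 1038
Group 3: 840 * 0.943 = 792
Group 4: 1090 * 0.958 = 1044
Group 5: 1860 * 0.961 = 1787
Net migration: Group 1 + 70 → 577
Population now: 0–14=577, 15–29=1038, 30–44=792, 45–59=1044, 60–74=1787
Scenario B total after 1 period: 5238
Difference B − A = 5238 − 5280 = -42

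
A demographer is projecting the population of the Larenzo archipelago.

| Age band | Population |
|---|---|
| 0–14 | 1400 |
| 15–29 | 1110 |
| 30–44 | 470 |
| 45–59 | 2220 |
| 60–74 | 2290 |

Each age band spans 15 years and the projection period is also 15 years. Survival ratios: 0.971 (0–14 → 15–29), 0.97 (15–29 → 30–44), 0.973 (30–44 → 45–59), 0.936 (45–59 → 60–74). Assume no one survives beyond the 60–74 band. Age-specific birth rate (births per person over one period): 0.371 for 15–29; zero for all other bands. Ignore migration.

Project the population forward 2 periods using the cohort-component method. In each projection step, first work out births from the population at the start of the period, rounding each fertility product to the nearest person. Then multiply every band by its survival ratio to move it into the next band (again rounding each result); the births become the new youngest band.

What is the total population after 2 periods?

After projecting period 1:
Births: 1110 × 0.371 = 412
15–29: 1400 × 0.971 = 1359
30–44: 1110 × 0.97 = 1077
45–59: 470 × 0.973 = 457
60–74: 2220 × 0.936 = 2078
Population now: 0–14=412, 15–29=1359, 30–44=1077, 45–59=457, 60–74=2078
After projecting period 2:
Births: 1359 × 0.371 = 504
15–29: 412 × 0.971 = 400
30–44: 1359 × 0.97 = 1318
45–59: 1077 × 0.973 = 1048
60–74: 457 × 0.936 = 428
Population now: 0–14=504, 15–29=400, 30–44=1318, 45–59=1048, 60–74=428
Total after period 2: 504 + 400 + 1318 + 1048 + 428 = 3698

3698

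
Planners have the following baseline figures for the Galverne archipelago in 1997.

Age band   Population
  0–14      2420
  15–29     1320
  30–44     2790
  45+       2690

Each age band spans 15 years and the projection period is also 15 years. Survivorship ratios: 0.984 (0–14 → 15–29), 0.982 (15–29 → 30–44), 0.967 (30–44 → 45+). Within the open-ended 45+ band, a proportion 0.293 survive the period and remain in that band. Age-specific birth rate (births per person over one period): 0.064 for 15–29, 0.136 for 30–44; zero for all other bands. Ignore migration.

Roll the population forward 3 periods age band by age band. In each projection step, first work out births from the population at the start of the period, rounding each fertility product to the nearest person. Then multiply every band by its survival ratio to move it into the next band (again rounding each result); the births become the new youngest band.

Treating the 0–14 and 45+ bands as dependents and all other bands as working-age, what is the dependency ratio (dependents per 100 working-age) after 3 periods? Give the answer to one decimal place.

424.6

Period 1.
Births: 1320 × 0.064 = 84 ; 2790 × 0.136 = 379 → 463
15–29: 2420 × 0.984 = 2381
30–44: 1320 × 0.982 = 1296
45+: 2790 × 0.967 + 2690 × 0.293 = 2698 + 788 = 3486
Giving 463 / 2381 / 1296 / 3486.
Period 2.
Births: 2381 × 0.064 = 152 ; 1296 × 0.136 = 176 → 328
15–29: 463 × 0.984 = 456
30–44: 2381 × 0.982 = 2338
45+: 1296 × 0.967 + 3486 × 0.293 = 1253 + 1021 = 2274
Giving 328 / 456 / 2338 / 2274.
Period 3.
Births: 456 × 0.064 = 29 ; 2338 × 0.136 = 318 → 347
15–29: 328 × 0.984 = 323
30–44: 456 × 0.982 = 448
45+: 2338 × 0.967 + 2274 × 0.293 = 2261 + 666 = 2927
Giving 347 / 323 / 448 / 2927.
Dependents (band 0–14 + band 45+) = 347 + 2927 = 3274; working-age = 771; ratio = 3274/771 × 100 = 424.6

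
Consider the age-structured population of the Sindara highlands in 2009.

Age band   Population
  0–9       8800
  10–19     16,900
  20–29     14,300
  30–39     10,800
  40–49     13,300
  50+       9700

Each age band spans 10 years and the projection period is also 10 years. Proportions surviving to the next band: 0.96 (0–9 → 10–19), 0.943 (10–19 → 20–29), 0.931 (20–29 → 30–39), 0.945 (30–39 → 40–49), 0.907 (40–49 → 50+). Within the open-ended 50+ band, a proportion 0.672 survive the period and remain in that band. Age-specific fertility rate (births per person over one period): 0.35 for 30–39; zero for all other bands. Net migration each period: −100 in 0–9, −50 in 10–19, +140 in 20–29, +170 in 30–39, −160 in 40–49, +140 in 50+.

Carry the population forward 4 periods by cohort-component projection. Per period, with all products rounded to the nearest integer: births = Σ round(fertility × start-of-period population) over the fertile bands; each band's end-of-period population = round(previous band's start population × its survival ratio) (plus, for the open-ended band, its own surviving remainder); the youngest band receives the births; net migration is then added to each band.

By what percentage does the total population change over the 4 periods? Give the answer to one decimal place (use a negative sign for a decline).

(Groups numbered youngest = 1 to oldest = 6.)
Period 1.
Births: 10800 × 0.35 = 3780
Group 2: 8800 × 0.96 = 8448
Group 3: 16900 × 0.943 = 15937
Group 4: 14300 × 0.931 = 13313
Group 5: 10800 × 0.945 = 10206
Group 6: 13300 × 0.907 + 9700 × 0.672 = 12063 + 6518 = 18581
Net migration: Group 1 − 100 → 3680; Group 2 − 50 → 8398; Group 3 + 140 → 16077; Group 4 + 170 → 13483; Group 5 − 160 → 10046; Group 6 + 140 → 18721
Population now: 0–9=3680, 10–19=8398, 20–29=16077, 30–39=13483, 40–49=10046, 50+=18721
Period 2.
Births: 13483 × 0.35 = 4719
Group 2: 3680 × 0.96 = 3533
Group 3: 8398 × 0.943 = 7919
Group 4: 16077 × 0.931 = 14968
Group 5: 13483 × 0.945 = 12741
Group 6: 10046 × 0.907 + 18721 × 0.672 = 9112 + 12581 = 21693
Net migration: Group 1 − 100 → 4619; Group 2 − 50 → 3483; Group 3 + 140 → 8059; Group 4 + 170 → 15138; Group 5 − 160 → 12581; Group 6 + 140 → 21833
Population now: 0–9=4619, 10–19=3483, 20–29=8059, 30–39=15138, 40–49=12581, 50+=21833
Period 3.
Births: 15138 × 0.35 = 5298
Group 2: 4619 × 0.96 = 4434
Group 3: 3483 × 0.943 = 3284
Group 4: 8059 × 0.931 = 7503
Group 5: 15138 × 0.945 = 14305
Group 6: 12581 × 0.907 + 21833 × 0.672 = 11411 + 14672 = 26083
Net migration: Group 1 − 100 → 5198; Group 2 − 50 → 4384; Group 3 + 140 → 3424; Group 4 + 170 → 7673; Group 5 − 160 → 14145; Group 6 + 140 → 26223
Population now: 0–9=5198, 10–19=4384, 20–29=3424, 30–39=7673, 40–49=14145, 50+=26223
Period 4.
Births: 7673 × 0.35 = 2686
Group 2: 5198 × 0.96 = 4990
Group 3: 4384 × 0.943 = 4134
Group 4: 3424 × 0.931 = 3188
Group 5: 7673 × 0.945 = 7251
Group 6: 14145 × 0.907 + 26223 × 0.672 = 12830 + 17622 = 30452
Net migration: Group 1 − 100 → 2586; Group 2 − 50 → 4940; Group 3 + 140 → 4274; Group 4 + 170 → 3358; Group 5 − 160 → 7091; Group 6 + 140 → 30592
Population now: 0–9=2586, 10–19=4940, 20–29=4274, 30–39=3358, 40–49=7091, 50+=30592
Total: 73800 → 52841; change = -20959; percentage change = -28.4%

-28.4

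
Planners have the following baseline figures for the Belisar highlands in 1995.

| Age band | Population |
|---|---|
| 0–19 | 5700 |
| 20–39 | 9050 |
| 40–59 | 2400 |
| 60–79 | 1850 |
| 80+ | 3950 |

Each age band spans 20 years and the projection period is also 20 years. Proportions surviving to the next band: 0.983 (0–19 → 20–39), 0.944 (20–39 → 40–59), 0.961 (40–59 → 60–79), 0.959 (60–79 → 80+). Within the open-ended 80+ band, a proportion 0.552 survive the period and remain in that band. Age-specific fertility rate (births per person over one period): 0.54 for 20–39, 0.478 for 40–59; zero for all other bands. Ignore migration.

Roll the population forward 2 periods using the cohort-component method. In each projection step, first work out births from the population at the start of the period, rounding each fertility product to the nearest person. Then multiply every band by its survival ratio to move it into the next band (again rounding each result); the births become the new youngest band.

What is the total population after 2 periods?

30934

(Groups numbered youngest = 1 to oldest = 5.)
[period 1]
Births: 9050 × 0.54 = 4887  |  2400 × 0.478 = 1147 ⇒ total 6034
Group 2: 5700 × 0.983 = 5603
Group 3: 9050 × 0.944 = 8543
Group 4: 2400 × 0.961 = 2306
Group 5: 1850 × 0.959 + 3950 × 0.552 = 1774 + 2180 = 3954
End of period: [6034, 5603, 8543, 2306, 3954]
[period 2]
Births: 5603 × 0.54 = 3026  |  8543 × 0.478 = 4084 ⇒ total 7110
Group 2: 6034 × 0.983 = 5931
Group 3: 5603 × 0.944 = 5289
Group 4: 8543 × 0.961 = 8210
Group 5: 2306 × 0.959 + 3954 × 0.552 = 2211 + 2183 = 4394
End of period: [7110, 5931, 5289, 8210, 4394]
Total after period 2: 7110 + 5931 + 5289 + 8210 + 4394 = 30934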